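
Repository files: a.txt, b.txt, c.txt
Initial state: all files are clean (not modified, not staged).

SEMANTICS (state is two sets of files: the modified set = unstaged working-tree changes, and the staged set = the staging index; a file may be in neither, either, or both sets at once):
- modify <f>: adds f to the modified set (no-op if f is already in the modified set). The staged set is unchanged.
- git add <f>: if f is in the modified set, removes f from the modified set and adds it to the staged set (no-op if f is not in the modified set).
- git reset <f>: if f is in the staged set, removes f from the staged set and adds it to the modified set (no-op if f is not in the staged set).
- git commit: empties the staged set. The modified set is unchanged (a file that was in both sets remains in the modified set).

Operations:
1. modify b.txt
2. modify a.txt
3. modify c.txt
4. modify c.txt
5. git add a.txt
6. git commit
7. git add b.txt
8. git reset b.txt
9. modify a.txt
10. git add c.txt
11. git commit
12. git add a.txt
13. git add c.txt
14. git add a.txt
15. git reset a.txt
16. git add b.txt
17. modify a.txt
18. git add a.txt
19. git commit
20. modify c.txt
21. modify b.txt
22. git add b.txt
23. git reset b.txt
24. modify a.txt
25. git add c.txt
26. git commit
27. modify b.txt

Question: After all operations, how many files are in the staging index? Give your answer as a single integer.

Answer: 0

Derivation:
After op 1 (modify b.txt): modified={b.txt} staged={none}
After op 2 (modify a.txt): modified={a.txt, b.txt} staged={none}
After op 3 (modify c.txt): modified={a.txt, b.txt, c.txt} staged={none}
After op 4 (modify c.txt): modified={a.txt, b.txt, c.txt} staged={none}
After op 5 (git add a.txt): modified={b.txt, c.txt} staged={a.txt}
After op 6 (git commit): modified={b.txt, c.txt} staged={none}
After op 7 (git add b.txt): modified={c.txt} staged={b.txt}
After op 8 (git reset b.txt): modified={b.txt, c.txt} staged={none}
After op 9 (modify a.txt): modified={a.txt, b.txt, c.txt} staged={none}
After op 10 (git add c.txt): modified={a.txt, b.txt} staged={c.txt}
After op 11 (git commit): modified={a.txt, b.txt} staged={none}
After op 12 (git add a.txt): modified={b.txt} staged={a.txt}
After op 13 (git add c.txt): modified={b.txt} staged={a.txt}
After op 14 (git add a.txt): modified={b.txt} staged={a.txt}
After op 15 (git reset a.txt): modified={a.txt, b.txt} staged={none}
After op 16 (git add b.txt): modified={a.txt} staged={b.txt}
After op 17 (modify a.txt): modified={a.txt} staged={b.txt}
After op 18 (git add a.txt): modified={none} staged={a.txt, b.txt}
After op 19 (git commit): modified={none} staged={none}
After op 20 (modify c.txt): modified={c.txt} staged={none}
After op 21 (modify b.txt): modified={b.txt, c.txt} staged={none}
After op 22 (git add b.txt): modified={c.txt} staged={b.txt}
After op 23 (git reset b.txt): modified={b.txt, c.txt} staged={none}
After op 24 (modify a.txt): modified={a.txt, b.txt, c.txt} staged={none}
After op 25 (git add c.txt): modified={a.txt, b.txt} staged={c.txt}
After op 26 (git commit): modified={a.txt, b.txt} staged={none}
After op 27 (modify b.txt): modified={a.txt, b.txt} staged={none}
Final staged set: {none} -> count=0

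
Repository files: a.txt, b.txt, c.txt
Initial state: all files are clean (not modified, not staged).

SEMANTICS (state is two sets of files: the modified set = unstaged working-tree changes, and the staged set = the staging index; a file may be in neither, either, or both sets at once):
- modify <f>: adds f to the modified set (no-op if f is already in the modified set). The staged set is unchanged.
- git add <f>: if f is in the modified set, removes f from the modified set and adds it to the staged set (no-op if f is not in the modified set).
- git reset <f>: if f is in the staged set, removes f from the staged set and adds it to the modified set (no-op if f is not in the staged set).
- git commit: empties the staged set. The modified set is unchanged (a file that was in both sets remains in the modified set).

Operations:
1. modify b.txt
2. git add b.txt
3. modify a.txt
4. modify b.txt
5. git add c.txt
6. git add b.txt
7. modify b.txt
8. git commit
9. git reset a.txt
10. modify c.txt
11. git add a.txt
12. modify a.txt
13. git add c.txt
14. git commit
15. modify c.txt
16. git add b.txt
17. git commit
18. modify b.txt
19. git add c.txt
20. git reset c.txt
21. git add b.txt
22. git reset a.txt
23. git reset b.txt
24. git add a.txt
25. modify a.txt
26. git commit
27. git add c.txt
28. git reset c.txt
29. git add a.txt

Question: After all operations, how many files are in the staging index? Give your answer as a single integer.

Answer: 1

Derivation:
After op 1 (modify b.txt): modified={b.txt} staged={none}
After op 2 (git add b.txt): modified={none} staged={b.txt}
After op 3 (modify a.txt): modified={a.txt} staged={b.txt}
After op 4 (modify b.txt): modified={a.txt, b.txt} staged={b.txt}
After op 5 (git add c.txt): modified={a.txt, b.txt} staged={b.txt}
After op 6 (git add b.txt): modified={a.txt} staged={b.txt}
After op 7 (modify b.txt): modified={a.txt, b.txt} staged={b.txt}
After op 8 (git commit): modified={a.txt, b.txt} staged={none}
After op 9 (git reset a.txt): modified={a.txt, b.txt} staged={none}
After op 10 (modify c.txt): modified={a.txt, b.txt, c.txt} staged={none}
After op 11 (git add a.txt): modified={b.txt, c.txt} staged={a.txt}
After op 12 (modify a.txt): modified={a.txt, b.txt, c.txt} staged={a.txt}
After op 13 (git add c.txt): modified={a.txt, b.txt} staged={a.txt, c.txt}
After op 14 (git commit): modified={a.txt, b.txt} staged={none}
After op 15 (modify c.txt): modified={a.txt, b.txt, c.txt} staged={none}
After op 16 (git add b.txt): modified={a.txt, c.txt} staged={b.txt}
After op 17 (git commit): modified={a.txt, c.txt} staged={none}
After op 18 (modify b.txt): modified={a.txt, b.txt, c.txt} staged={none}
After op 19 (git add c.txt): modified={a.txt, b.txt} staged={c.txt}
After op 20 (git reset c.txt): modified={a.txt, b.txt, c.txt} staged={none}
After op 21 (git add b.txt): modified={a.txt, c.txt} staged={b.txt}
After op 22 (git reset a.txt): modified={a.txt, c.txt} staged={b.txt}
After op 23 (git reset b.txt): modified={a.txt, b.txt, c.txt} staged={none}
After op 24 (git add a.txt): modified={b.txt, c.txt} staged={a.txt}
After op 25 (modify a.txt): modified={a.txt, b.txt, c.txt} staged={a.txt}
After op 26 (git commit): modified={a.txt, b.txt, c.txt} staged={none}
After op 27 (git add c.txt): modified={a.txt, b.txt} staged={c.txt}
After op 28 (git reset c.txt): modified={a.txt, b.txt, c.txt} staged={none}
After op 29 (git add a.txt): modified={b.txt, c.txt} staged={a.txt}
Final staged set: {a.txt} -> count=1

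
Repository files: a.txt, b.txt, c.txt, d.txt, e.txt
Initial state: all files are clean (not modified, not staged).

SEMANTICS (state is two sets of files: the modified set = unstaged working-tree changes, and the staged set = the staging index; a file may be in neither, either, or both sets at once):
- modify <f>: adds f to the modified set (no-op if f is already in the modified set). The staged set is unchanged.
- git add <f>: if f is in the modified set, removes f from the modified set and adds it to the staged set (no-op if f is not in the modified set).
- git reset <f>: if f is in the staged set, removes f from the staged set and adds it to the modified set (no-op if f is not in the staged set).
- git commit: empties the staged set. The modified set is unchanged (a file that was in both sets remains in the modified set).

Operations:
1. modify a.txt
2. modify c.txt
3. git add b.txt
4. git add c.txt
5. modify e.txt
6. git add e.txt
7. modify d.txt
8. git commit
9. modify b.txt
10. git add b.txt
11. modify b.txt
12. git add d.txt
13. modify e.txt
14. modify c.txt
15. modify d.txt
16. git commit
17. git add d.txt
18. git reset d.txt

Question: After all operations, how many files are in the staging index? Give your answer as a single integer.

Answer: 0

Derivation:
After op 1 (modify a.txt): modified={a.txt} staged={none}
After op 2 (modify c.txt): modified={a.txt, c.txt} staged={none}
After op 3 (git add b.txt): modified={a.txt, c.txt} staged={none}
After op 4 (git add c.txt): modified={a.txt} staged={c.txt}
After op 5 (modify e.txt): modified={a.txt, e.txt} staged={c.txt}
After op 6 (git add e.txt): modified={a.txt} staged={c.txt, e.txt}
After op 7 (modify d.txt): modified={a.txt, d.txt} staged={c.txt, e.txt}
After op 8 (git commit): modified={a.txt, d.txt} staged={none}
After op 9 (modify b.txt): modified={a.txt, b.txt, d.txt} staged={none}
After op 10 (git add b.txt): modified={a.txt, d.txt} staged={b.txt}
After op 11 (modify b.txt): modified={a.txt, b.txt, d.txt} staged={b.txt}
After op 12 (git add d.txt): modified={a.txt, b.txt} staged={b.txt, d.txt}
After op 13 (modify e.txt): modified={a.txt, b.txt, e.txt} staged={b.txt, d.txt}
After op 14 (modify c.txt): modified={a.txt, b.txt, c.txt, e.txt} staged={b.txt, d.txt}
After op 15 (modify d.txt): modified={a.txt, b.txt, c.txt, d.txt, e.txt} staged={b.txt, d.txt}
After op 16 (git commit): modified={a.txt, b.txt, c.txt, d.txt, e.txt} staged={none}
After op 17 (git add d.txt): modified={a.txt, b.txt, c.txt, e.txt} staged={d.txt}
After op 18 (git reset d.txt): modified={a.txt, b.txt, c.txt, d.txt, e.txt} staged={none}
Final staged set: {none} -> count=0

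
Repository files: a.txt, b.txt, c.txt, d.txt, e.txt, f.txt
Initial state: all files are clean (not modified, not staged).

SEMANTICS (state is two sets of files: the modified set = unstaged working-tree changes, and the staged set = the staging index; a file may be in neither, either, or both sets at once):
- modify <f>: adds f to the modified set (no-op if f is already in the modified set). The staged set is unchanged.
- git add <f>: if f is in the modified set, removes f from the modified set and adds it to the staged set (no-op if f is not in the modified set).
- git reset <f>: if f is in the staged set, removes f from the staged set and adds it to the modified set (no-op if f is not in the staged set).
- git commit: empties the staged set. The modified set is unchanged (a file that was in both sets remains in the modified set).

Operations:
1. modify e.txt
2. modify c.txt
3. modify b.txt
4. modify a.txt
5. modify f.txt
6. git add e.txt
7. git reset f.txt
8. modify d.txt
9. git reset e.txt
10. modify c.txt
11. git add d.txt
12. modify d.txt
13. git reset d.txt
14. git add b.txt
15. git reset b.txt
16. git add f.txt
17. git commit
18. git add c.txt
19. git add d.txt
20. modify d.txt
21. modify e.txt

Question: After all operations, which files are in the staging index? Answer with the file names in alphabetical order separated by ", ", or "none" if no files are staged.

After op 1 (modify e.txt): modified={e.txt} staged={none}
After op 2 (modify c.txt): modified={c.txt, e.txt} staged={none}
After op 3 (modify b.txt): modified={b.txt, c.txt, e.txt} staged={none}
After op 4 (modify a.txt): modified={a.txt, b.txt, c.txt, e.txt} staged={none}
After op 5 (modify f.txt): modified={a.txt, b.txt, c.txt, e.txt, f.txt} staged={none}
After op 6 (git add e.txt): modified={a.txt, b.txt, c.txt, f.txt} staged={e.txt}
After op 7 (git reset f.txt): modified={a.txt, b.txt, c.txt, f.txt} staged={e.txt}
After op 8 (modify d.txt): modified={a.txt, b.txt, c.txt, d.txt, f.txt} staged={e.txt}
After op 9 (git reset e.txt): modified={a.txt, b.txt, c.txt, d.txt, e.txt, f.txt} staged={none}
After op 10 (modify c.txt): modified={a.txt, b.txt, c.txt, d.txt, e.txt, f.txt} staged={none}
After op 11 (git add d.txt): modified={a.txt, b.txt, c.txt, e.txt, f.txt} staged={d.txt}
After op 12 (modify d.txt): modified={a.txt, b.txt, c.txt, d.txt, e.txt, f.txt} staged={d.txt}
After op 13 (git reset d.txt): modified={a.txt, b.txt, c.txt, d.txt, e.txt, f.txt} staged={none}
After op 14 (git add b.txt): modified={a.txt, c.txt, d.txt, e.txt, f.txt} staged={b.txt}
After op 15 (git reset b.txt): modified={a.txt, b.txt, c.txt, d.txt, e.txt, f.txt} staged={none}
After op 16 (git add f.txt): modified={a.txt, b.txt, c.txt, d.txt, e.txt} staged={f.txt}
After op 17 (git commit): modified={a.txt, b.txt, c.txt, d.txt, e.txt} staged={none}
After op 18 (git add c.txt): modified={a.txt, b.txt, d.txt, e.txt} staged={c.txt}
After op 19 (git add d.txt): modified={a.txt, b.txt, e.txt} staged={c.txt, d.txt}
After op 20 (modify d.txt): modified={a.txt, b.txt, d.txt, e.txt} staged={c.txt, d.txt}
After op 21 (modify e.txt): modified={a.txt, b.txt, d.txt, e.txt} staged={c.txt, d.txt}

Answer: c.txt, d.txt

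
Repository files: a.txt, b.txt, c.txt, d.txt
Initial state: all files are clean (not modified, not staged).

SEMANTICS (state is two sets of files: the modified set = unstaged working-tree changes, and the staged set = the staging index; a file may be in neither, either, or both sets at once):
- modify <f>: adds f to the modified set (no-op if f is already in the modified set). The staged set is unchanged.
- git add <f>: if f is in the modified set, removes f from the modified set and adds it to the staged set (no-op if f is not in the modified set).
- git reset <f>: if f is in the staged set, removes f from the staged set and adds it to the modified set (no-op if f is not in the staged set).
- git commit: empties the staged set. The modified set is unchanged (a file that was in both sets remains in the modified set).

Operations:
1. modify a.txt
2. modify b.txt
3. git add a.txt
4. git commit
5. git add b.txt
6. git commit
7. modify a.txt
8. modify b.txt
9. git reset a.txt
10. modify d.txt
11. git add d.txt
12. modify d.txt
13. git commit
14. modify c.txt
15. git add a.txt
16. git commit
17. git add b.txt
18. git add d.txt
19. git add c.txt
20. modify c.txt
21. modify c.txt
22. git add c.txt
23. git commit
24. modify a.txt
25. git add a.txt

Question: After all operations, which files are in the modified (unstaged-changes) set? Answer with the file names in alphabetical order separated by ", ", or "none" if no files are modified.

Answer: none

Derivation:
After op 1 (modify a.txt): modified={a.txt} staged={none}
After op 2 (modify b.txt): modified={a.txt, b.txt} staged={none}
After op 3 (git add a.txt): modified={b.txt} staged={a.txt}
After op 4 (git commit): modified={b.txt} staged={none}
After op 5 (git add b.txt): modified={none} staged={b.txt}
After op 6 (git commit): modified={none} staged={none}
After op 7 (modify a.txt): modified={a.txt} staged={none}
After op 8 (modify b.txt): modified={a.txt, b.txt} staged={none}
After op 9 (git reset a.txt): modified={a.txt, b.txt} staged={none}
After op 10 (modify d.txt): modified={a.txt, b.txt, d.txt} staged={none}
After op 11 (git add d.txt): modified={a.txt, b.txt} staged={d.txt}
After op 12 (modify d.txt): modified={a.txt, b.txt, d.txt} staged={d.txt}
After op 13 (git commit): modified={a.txt, b.txt, d.txt} staged={none}
After op 14 (modify c.txt): modified={a.txt, b.txt, c.txt, d.txt} staged={none}
After op 15 (git add a.txt): modified={b.txt, c.txt, d.txt} staged={a.txt}
After op 16 (git commit): modified={b.txt, c.txt, d.txt} staged={none}
After op 17 (git add b.txt): modified={c.txt, d.txt} staged={b.txt}
After op 18 (git add d.txt): modified={c.txt} staged={b.txt, d.txt}
After op 19 (git add c.txt): modified={none} staged={b.txt, c.txt, d.txt}
After op 20 (modify c.txt): modified={c.txt} staged={b.txt, c.txt, d.txt}
After op 21 (modify c.txt): modified={c.txt} staged={b.txt, c.txt, d.txt}
After op 22 (git add c.txt): modified={none} staged={b.txt, c.txt, d.txt}
After op 23 (git commit): modified={none} staged={none}
After op 24 (modify a.txt): modified={a.txt} staged={none}
After op 25 (git add a.txt): modified={none} staged={a.txt}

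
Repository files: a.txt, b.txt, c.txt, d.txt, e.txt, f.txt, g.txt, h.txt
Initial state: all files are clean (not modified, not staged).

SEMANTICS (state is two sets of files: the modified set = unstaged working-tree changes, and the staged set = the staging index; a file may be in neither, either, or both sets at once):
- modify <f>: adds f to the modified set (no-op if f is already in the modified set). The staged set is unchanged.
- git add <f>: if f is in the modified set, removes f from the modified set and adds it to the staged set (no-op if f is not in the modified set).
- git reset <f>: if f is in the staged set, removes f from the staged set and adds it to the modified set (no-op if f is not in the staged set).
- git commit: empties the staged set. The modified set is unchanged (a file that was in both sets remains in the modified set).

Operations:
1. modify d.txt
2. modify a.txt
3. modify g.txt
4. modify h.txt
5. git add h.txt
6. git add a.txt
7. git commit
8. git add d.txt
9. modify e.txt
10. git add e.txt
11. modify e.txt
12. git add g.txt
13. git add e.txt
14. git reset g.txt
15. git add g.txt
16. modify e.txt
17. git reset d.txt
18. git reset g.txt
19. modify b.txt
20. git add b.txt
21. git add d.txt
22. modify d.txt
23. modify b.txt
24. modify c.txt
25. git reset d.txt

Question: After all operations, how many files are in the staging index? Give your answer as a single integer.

Answer: 2

Derivation:
After op 1 (modify d.txt): modified={d.txt} staged={none}
After op 2 (modify a.txt): modified={a.txt, d.txt} staged={none}
After op 3 (modify g.txt): modified={a.txt, d.txt, g.txt} staged={none}
After op 4 (modify h.txt): modified={a.txt, d.txt, g.txt, h.txt} staged={none}
After op 5 (git add h.txt): modified={a.txt, d.txt, g.txt} staged={h.txt}
After op 6 (git add a.txt): modified={d.txt, g.txt} staged={a.txt, h.txt}
After op 7 (git commit): modified={d.txt, g.txt} staged={none}
After op 8 (git add d.txt): modified={g.txt} staged={d.txt}
After op 9 (modify e.txt): modified={e.txt, g.txt} staged={d.txt}
After op 10 (git add e.txt): modified={g.txt} staged={d.txt, e.txt}
After op 11 (modify e.txt): modified={e.txt, g.txt} staged={d.txt, e.txt}
After op 12 (git add g.txt): modified={e.txt} staged={d.txt, e.txt, g.txt}
After op 13 (git add e.txt): modified={none} staged={d.txt, e.txt, g.txt}
After op 14 (git reset g.txt): modified={g.txt} staged={d.txt, e.txt}
After op 15 (git add g.txt): modified={none} staged={d.txt, e.txt, g.txt}
After op 16 (modify e.txt): modified={e.txt} staged={d.txt, e.txt, g.txt}
After op 17 (git reset d.txt): modified={d.txt, e.txt} staged={e.txt, g.txt}
After op 18 (git reset g.txt): modified={d.txt, e.txt, g.txt} staged={e.txt}
After op 19 (modify b.txt): modified={b.txt, d.txt, e.txt, g.txt} staged={e.txt}
After op 20 (git add b.txt): modified={d.txt, e.txt, g.txt} staged={b.txt, e.txt}
After op 21 (git add d.txt): modified={e.txt, g.txt} staged={b.txt, d.txt, e.txt}
After op 22 (modify d.txt): modified={d.txt, e.txt, g.txt} staged={b.txt, d.txt, e.txt}
After op 23 (modify b.txt): modified={b.txt, d.txt, e.txt, g.txt} staged={b.txt, d.txt, e.txt}
After op 24 (modify c.txt): modified={b.txt, c.txt, d.txt, e.txt, g.txt} staged={b.txt, d.txt, e.txt}
After op 25 (git reset d.txt): modified={b.txt, c.txt, d.txt, e.txt, g.txt} staged={b.txt, e.txt}
Final staged set: {b.txt, e.txt} -> count=2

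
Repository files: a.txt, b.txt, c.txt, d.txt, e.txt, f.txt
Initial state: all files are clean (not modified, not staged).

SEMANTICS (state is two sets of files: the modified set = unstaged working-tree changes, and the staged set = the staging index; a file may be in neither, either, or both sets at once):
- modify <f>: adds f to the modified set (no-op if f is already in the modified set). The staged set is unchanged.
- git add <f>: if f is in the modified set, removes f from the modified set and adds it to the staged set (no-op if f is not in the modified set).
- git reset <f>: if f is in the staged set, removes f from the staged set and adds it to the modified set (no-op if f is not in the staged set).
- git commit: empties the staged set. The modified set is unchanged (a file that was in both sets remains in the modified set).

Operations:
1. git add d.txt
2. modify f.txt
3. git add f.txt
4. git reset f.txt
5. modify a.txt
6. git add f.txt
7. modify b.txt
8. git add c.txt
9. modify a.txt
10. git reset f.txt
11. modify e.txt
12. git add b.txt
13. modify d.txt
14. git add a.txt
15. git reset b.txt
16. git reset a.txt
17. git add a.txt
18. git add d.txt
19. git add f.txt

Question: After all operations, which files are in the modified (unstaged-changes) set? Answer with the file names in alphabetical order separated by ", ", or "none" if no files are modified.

Answer: b.txt, e.txt

Derivation:
After op 1 (git add d.txt): modified={none} staged={none}
After op 2 (modify f.txt): modified={f.txt} staged={none}
After op 3 (git add f.txt): modified={none} staged={f.txt}
After op 4 (git reset f.txt): modified={f.txt} staged={none}
After op 5 (modify a.txt): modified={a.txt, f.txt} staged={none}
After op 6 (git add f.txt): modified={a.txt} staged={f.txt}
After op 7 (modify b.txt): modified={a.txt, b.txt} staged={f.txt}
After op 8 (git add c.txt): modified={a.txt, b.txt} staged={f.txt}
After op 9 (modify a.txt): modified={a.txt, b.txt} staged={f.txt}
After op 10 (git reset f.txt): modified={a.txt, b.txt, f.txt} staged={none}
After op 11 (modify e.txt): modified={a.txt, b.txt, e.txt, f.txt} staged={none}
After op 12 (git add b.txt): modified={a.txt, e.txt, f.txt} staged={b.txt}
After op 13 (modify d.txt): modified={a.txt, d.txt, e.txt, f.txt} staged={b.txt}
After op 14 (git add a.txt): modified={d.txt, e.txt, f.txt} staged={a.txt, b.txt}
After op 15 (git reset b.txt): modified={b.txt, d.txt, e.txt, f.txt} staged={a.txt}
After op 16 (git reset a.txt): modified={a.txt, b.txt, d.txt, e.txt, f.txt} staged={none}
After op 17 (git add a.txt): modified={b.txt, d.txt, e.txt, f.txt} staged={a.txt}
After op 18 (git add d.txt): modified={b.txt, e.txt, f.txt} staged={a.txt, d.txt}
After op 19 (git add f.txt): modified={b.txt, e.txt} staged={a.txt, d.txt, f.txt}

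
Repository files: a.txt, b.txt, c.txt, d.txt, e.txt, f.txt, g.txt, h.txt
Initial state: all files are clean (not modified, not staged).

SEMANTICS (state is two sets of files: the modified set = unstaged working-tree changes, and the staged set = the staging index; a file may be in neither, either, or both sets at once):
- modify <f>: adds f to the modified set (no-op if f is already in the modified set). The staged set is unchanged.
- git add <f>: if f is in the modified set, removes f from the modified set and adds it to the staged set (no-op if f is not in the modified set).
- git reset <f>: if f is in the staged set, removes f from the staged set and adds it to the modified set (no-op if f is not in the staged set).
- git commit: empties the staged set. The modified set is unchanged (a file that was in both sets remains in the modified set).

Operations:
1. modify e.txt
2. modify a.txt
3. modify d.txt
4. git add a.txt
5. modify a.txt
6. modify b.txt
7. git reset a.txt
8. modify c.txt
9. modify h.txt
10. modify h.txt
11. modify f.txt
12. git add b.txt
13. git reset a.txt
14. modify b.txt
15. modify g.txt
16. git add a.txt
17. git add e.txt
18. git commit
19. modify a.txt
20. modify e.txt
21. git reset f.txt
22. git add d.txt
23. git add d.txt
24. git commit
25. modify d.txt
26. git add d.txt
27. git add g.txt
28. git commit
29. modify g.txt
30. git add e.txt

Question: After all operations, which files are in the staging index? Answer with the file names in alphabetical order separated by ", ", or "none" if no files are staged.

After op 1 (modify e.txt): modified={e.txt} staged={none}
After op 2 (modify a.txt): modified={a.txt, e.txt} staged={none}
After op 3 (modify d.txt): modified={a.txt, d.txt, e.txt} staged={none}
After op 4 (git add a.txt): modified={d.txt, e.txt} staged={a.txt}
After op 5 (modify a.txt): modified={a.txt, d.txt, e.txt} staged={a.txt}
After op 6 (modify b.txt): modified={a.txt, b.txt, d.txt, e.txt} staged={a.txt}
After op 7 (git reset a.txt): modified={a.txt, b.txt, d.txt, e.txt} staged={none}
After op 8 (modify c.txt): modified={a.txt, b.txt, c.txt, d.txt, e.txt} staged={none}
After op 9 (modify h.txt): modified={a.txt, b.txt, c.txt, d.txt, e.txt, h.txt} staged={none}
After op 10 (modify h.txt): modified={a.txt, b.txt, c.txt, d.txt, e.txt, h.txt} staged={none}
After op 11 (modify f.txt): modified={a.txt, b.txt, c.txt, d.txt, e.txt, f.txt, h.txt} staged={none}
After op 12 (git add b.txt): modified={a.txt, c.txt, d.txt, e.txt, f.txt, h.txt} staged={b.txt}
After op 13 (git reset a.txt): modified={a.txt, c.txt, d.txt, e.txt, f.txt, h.txt} staged={b.txt}
After op 14 (modify b.txt): modified={a.txt, b.txt, c.txt, d.txt, e.txt, f.txt, h.txt} staged={b.txt}
After op 15 (modify g.txt): modified={a.txt, b.txt, c.txt, d.txt, e.txt, f.txt, g.txt, h.txt} staged={b.txt}
After op 16 (git add a.txt): modified={b.txt, c.txt, d.txt, e.txt, f.txt, g.txt, h.txt} staged={a.txt, b.txt}
After op 17 (git add e.txt): modified={b.txt, c.txt, d.txt, f.txt, g.txt, h.txt} staged={a.txt, b.txt, e.txt}
After op 18 (git commit): modified={b.txt, c.txt, d.txt, f.txt, g.txt, h.txt} staged={none}
After op 19 (modify a.txt): modified={a.txt, b.txt, c.txt, d.txt, f.txt, g.txt, h.txt} staged={none}
After op 20 (modify e.txt): modified={a.txt, b.txt, c.txt, d.txt, e.txt, f.txt, g.txt, h.txt} staged={none}
After op 21 (git reset f.txt): modified={a.txt, b.txt, c.txt, d.txt, e.txt, f.txt, g.txt, h.txt} staged={none}
After op 22 (git add d.txt): modified={a.txt, b.txt, c.txt, e.txt, f.txt, g.txt, h.txt} staged={d.txt}
After op 23 (git add d.txt): modified={a.txt, b.txt, c.txt, e.txt, f.txt, g.txt, h.txt} staged={d.txt}
After op 24 (git commit): modified={a.txt, b.txt, c.txt, e.txt, f.txt, g.txt, h.txt} staged={none}
After op 25 (modify d.txt): modified={a.txt, b.txt, c.txt, d.txt, e.txt, f.txt, g.txt, h.txt} staged={none}
After op 26 (git add d.txt): modified={a.txt, b.txt, c.txt, e.txt, f.txt, g.txt, h.txt} staged={d.txt}
After op 27 (git add g.txt): modified={a.txt, b.txt, c.txt, e.txt, f.txt, h.txt} staged={d.txt, g.txt}
After op 28 (git commit): modified={a.txt, b.txt, c.txt, e.txt, f.txt, h.txt} staged={none}
After op 29 (modify g.txt): modified={a.txt, b.txt, c.txt, e.txt, f.txt, g.txt, h.txt} staged={none}
After op 30 (git add e.txt): modified={a.txt, b.txt, c.txt, f.txt, g.txt, h.txt} staged={e.txt}

Answer: e.txt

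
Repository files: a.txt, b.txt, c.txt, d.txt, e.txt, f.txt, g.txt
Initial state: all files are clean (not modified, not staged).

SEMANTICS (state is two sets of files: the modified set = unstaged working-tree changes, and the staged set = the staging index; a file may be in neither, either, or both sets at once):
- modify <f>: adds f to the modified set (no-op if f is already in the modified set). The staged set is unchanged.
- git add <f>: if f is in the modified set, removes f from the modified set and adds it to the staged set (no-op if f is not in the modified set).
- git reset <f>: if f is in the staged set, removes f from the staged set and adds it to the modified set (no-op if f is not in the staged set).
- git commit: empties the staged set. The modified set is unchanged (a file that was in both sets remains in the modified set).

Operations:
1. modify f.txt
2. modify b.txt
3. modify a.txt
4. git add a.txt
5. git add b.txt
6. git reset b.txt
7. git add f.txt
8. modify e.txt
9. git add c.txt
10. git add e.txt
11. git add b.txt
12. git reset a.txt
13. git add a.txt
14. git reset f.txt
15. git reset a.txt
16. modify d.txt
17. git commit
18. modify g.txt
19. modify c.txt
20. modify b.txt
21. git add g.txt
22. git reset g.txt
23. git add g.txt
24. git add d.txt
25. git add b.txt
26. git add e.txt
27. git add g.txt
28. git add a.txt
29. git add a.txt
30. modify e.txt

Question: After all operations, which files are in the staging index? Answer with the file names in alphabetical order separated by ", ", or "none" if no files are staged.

After op 1 (modify f.txt): modified={f.txt} staged={none}
After op 2 (modify b.txt): modified={b.txt, f.txt} staged={none}
After op 3 (modify a.txt): modified={a.txt, b.txt, f.txt} staged={none}
After op 4 (git add a.txt): modified={b.txt, f.txt} staged={a.txt}
After op 5 (git add b.txt): modified={f.txt} staged={a.txt, b.txt}
After op 6 (git reset b.txt): modified={b.txt, f.txt} staged={a.txt}
After op 7 (git add f.txt): modified={b.txt} staged={a.txt, f.txt}
After op 8 (modify e.txt): modified={b.txt, e.txt} staged={a.txt, f.txt}
After op 9 (git add c.txt): modified={b.txt, e.txt} staged={a.txt, f.txt}
After op 10 (git add e.txt): modified={b.txt} staged={a.txt, e.txt, f.txt}
After op 11 (git add b.txt): modified={none} staged={a.txt, b.txt, e.txt, f.txt}
After op 12 (git reset a.txt): modified={a.txt} staged={b.txt, e.txt, f.txt}
After op 13 (git add a.txt): modified={none} staged={a.txt, b.txt, e.txt, f.txt}
After op 14 (git reset f.txt): modified={f.txt} staged={a.txt, b.txt, e.txt}
After op 15 (git reset a.txt): modified={a.txt, f.txt} staged={b.txt, e.txt}
After op 16 (modify d.txt): modified={a.txt, d.txt, f.txt} staged={b.txt, e.txt}
After op 17 (git commit): modified={a.txt, d.txt, f.txt} staged={none}
After op 18 (modify g.txt): modified={a.txt, d.txt, f.txt, g.txt} staged={none}
After op 19 (modify c.txt): modified={a.txt, c.txt, d.txt, f.txt, g.txt} staged={none}
After op 20 (modify b.txt): modified={a.txt, b.txt, c.txt, d.txt, f.txt, g.txt} staged={none}
After op 21 (git add g.txt): modified={a.txt, b.txt, c.txt, d.txt, f.txt} staged={g.txt}
After op 22 (git reset g.txt): modified={a.txt, b.txt, c.txt, d.txt, f.txt, g.txt} staged={none}
After op 23 (git add g.txt): modified={a.txt, b.txt, c.txt, d.txt, f.txt} staged={g.txt}
After op 24 (git add d.txt): modified={a.txt, b.txt, c.txt, f.txt} staged={d.txt, g.txt}
After op 25 (git add b.txt): modified={a.txt, c.txt, f.txt} staged={b.txt, d.txt, g.txt}
After op 26 (git add e.txt): modified={a.txt, c.txt, f.txt} staged={b.txt, d.txt, g.txt}
After op 27 (git add g.txt): modified={a.txt, c.txt, f.txt} staged={b.txt, d.txt, g.txt}
After op 28 (git add a.txt): modified={c.txt, f.txt} staged={a.txt, b.txt, d.txt, g.txt}
After op 29 (git add a.txt): modified={c.txt, f.txt} staged={a.txt, b.txt, d.txt, g.txt}
After op 30 (modify e.txt): modified={c.txt, e.txt, f.txt} staged={a.txt, b.txt, d.txt, g.txt}

Answer: a.txt, b.txt, d.txt, g.txt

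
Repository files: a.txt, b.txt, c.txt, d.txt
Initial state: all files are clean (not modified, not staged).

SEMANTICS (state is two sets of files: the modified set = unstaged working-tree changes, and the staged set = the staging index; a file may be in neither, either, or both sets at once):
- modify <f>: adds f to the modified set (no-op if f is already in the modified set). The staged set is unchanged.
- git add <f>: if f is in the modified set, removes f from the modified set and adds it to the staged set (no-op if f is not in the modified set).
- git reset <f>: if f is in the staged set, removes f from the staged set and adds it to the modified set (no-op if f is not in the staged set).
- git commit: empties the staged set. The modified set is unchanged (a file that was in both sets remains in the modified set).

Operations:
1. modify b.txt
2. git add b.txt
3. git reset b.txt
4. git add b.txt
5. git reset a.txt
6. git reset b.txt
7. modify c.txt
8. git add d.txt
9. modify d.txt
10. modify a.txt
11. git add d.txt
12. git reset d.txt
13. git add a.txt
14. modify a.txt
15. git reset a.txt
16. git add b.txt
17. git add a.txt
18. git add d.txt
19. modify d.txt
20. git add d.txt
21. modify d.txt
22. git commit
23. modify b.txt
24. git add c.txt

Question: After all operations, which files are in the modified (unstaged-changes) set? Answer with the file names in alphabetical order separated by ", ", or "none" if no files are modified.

After op 1 (modify b.txt): modified={b.txt} staged={none}
After op 2 (git add b.txt): modified={none} staged={b.txt}
After op 3 (git reset b.txt): modified={b.txt} staged={none}
After op 4 (git add b.txt): modified={none} staged={b.txt}
After op 5 (git reset a.txt): modified={none} staged={b.txt}
After op 6 (git reset b.txt): modified={b.txt} staged={none}
After op 7 (modify c.txt): modified={b.txt, c.txt} staged={none}
After op 8 (git add d.txt): modified={b.txt, c.txt} staged={none}
After op 9 (modify d.txt): modified={b.txt, c.txt, d.txt} staged={none}
After op 10 (modify a.txt): modified={a.txt, b.txt, c.txt, d.txt} staged={none}
After op 11 (git add d.txt): modified={a.txt, b.txt, c.txt} staged={d.txt}
After op 12 (git reset d.txt): modified={a.txt, b.txt, c.txt, d.txt} staged={none}
After op 13 (git add a.txt): modified={b.txt, c.txt, d.txt} staged={a.txt}
After op 14 (modify a.txt): modified={a.txt, b.txt, c.txt, d.txt} staged={a.txt}
After op 15 (git reset a.txt): modified={a.txt, b.txt, c.txt, d.txt} staged={none}
After op 16 (git add b.txt): modified={a.txt, c.txt, d.txt} staged={b.txt}
After op 17 (git add a.txt): modified={c.txt, d.txt} staged={a.txt, b.txt}
After op 18 (git add d.txt): modified={c.txt} staged={a.txt, b.txt, d.txt}
After op 19 (modify d.txt): modified={c.txt, d.txt} staged={a.txt, b.txt, d.txt}
After op 20 (git add d.txt): modified={c.txt} staged={a.txt, b.txt, d.txt}
After op 21 (modify d.txt): modified={c.txt, d.txt} staged={a.txt, b.txt, d.txt}
After op 22 (git commit): modified={c.txt, d.txt} staged={none}
After op 23 (modify b.txt): modified={b.txt, c.txt, d.txt} staged={none}
After op 24 (git add c.txt): modified={b.txt, d.txt} staged={c.txt}

Answer: b.txt, d.txt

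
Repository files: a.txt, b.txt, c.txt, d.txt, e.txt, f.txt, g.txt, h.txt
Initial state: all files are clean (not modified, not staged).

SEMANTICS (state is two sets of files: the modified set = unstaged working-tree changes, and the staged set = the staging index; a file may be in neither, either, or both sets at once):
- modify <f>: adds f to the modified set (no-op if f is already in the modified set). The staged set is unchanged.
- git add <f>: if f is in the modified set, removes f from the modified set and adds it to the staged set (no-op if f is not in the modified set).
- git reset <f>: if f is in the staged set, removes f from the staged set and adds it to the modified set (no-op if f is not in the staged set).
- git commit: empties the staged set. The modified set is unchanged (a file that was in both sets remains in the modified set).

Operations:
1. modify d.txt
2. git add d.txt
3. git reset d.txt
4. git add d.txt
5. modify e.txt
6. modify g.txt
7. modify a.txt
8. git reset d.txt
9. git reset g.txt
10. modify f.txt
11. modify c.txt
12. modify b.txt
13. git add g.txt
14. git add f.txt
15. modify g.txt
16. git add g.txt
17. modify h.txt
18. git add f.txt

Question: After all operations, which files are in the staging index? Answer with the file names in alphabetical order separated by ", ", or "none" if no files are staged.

Answer: f.txt, g.txt

Derivation:
After op 1 (modify d.txt): modified={d.txt} staged={none}
After op 2 (git add d.txt): modified={none} staged={d.txt}
After op 3 (git reset d.txt): modified={d.txt} staged={none}
After op 4 (git add d.txt): modified={none} staged={d.txt}
After op 5 (modify e.txt): modified={e.txt} staged={d.txt}
After op 6 (modify g.txt): modified={e.txt, g.txt} staged={d.txt}
After op 7 (modify a.txt): modified={a.txt, e.txt, g.txt} staged={d.txt}
After op 8 (git reset d.txt): modified={a.txt, d.txt, e.txt, g.txt} staged={none}
After op 9 (git reset g.txt): modified={a.txt, d.txt, e.txt, g.txt} staged={none}
After op 10 (modify f.txt): modified={a.txt, d.txt, e.txt, f.txt, g.txt} staged={none}
After op 11 (modify c.txt): modified={a.txt, c.txt, d.txt, e.txt, f.txt, g.txt} staged={none}
After op 12 (modify b.txt): modified={a.txt, b.txt, c.txt, d.txt, e.txt, f.txt, g.txt} staged={none}
After op 13 (git add g.txt): modified={a.txt, b.txt, c.txt, d.txt, e.txt, f.txt} staged={g.txt}
After op 14 (git add f.txt): modified={a.txt, b.txt, c.txt, d.txt, e.txt} staged={f.txt, g.txt}
After op 15 (modify g.txt): modified={a.txt, b.txt, c.txt, d.txt, e.txt, g.txt} staged={f.txt, g.txt}
After op 16 (git add g.txt): modified={a.txt, b.txt, c.txt, d.txt, e.txt} staged={f.txt, g.txt}
After op 17 (modify h.txt): modified={a.txt, b.txt, c.txt, d.txt, e.txt, h.txt} staged={f.txt, g.txt}
After op 18 (git add f.txt): modified={a.txt, b.txt, c.txt, d.txt, e.txt, h.txt} staged={f.txt, g.txt}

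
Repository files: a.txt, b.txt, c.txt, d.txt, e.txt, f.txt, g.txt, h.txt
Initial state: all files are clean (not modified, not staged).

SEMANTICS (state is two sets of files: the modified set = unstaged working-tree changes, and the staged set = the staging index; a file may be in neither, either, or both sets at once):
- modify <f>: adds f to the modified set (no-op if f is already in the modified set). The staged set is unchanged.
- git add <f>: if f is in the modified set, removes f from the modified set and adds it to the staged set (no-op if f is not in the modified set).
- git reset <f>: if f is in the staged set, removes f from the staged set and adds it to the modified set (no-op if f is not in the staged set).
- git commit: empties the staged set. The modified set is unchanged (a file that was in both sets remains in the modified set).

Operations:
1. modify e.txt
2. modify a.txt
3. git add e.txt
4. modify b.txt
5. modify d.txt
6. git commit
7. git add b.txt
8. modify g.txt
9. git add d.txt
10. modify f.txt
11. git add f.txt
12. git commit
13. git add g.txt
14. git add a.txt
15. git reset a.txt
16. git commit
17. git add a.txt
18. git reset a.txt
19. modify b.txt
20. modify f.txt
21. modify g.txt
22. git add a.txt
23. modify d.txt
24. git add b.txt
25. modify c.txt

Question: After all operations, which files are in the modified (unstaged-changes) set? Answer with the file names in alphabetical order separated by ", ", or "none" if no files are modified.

After op 1 (modify e.txt): modified={e.txt} staged={none}
After op 2 (modify a.txt): modified={a.txt, e.txt} staged={none}
After op 3 (git add e.txt): modified={a.txt} staged={e.txt}
After op 4 (modify b.txt): modified={a.txt, b.txt} staged={e.txt}
After op 5 (modify d.txt): modified={a.txt, b.txt, d.txt} staged={e.txt}
After op 6 (git commit): modified={a.txt, b.txt, d.txt} staged={none}
After op 7 (git add b.txt): modified={a.txt, d.txt} staged={b.txt}
After op 8 (modify g.txt): modified={a.txt, d.txt, g.txt} staged={b.txt}
After op 9 (git add d.txt): modified={a.txt, g.txt} staged={b.txt, d.txt}
After op 10 (modify f.txt): modified={a.txt, f.txt, g.txt} staged={b.txt, d.txt}
After op 11 (git add f.txt): modified={a.txt, g.txt} staged={b.txt, d.txt, f.txt}
After op 12 (git commit): modified={a.txt, g.txt} staged={none}
After op 13 (git add g.txt): modified={a.txt} staged={g.txt}
After op 14 (git add a.txt): modified={none} staged={a.txt, g.txt}
After op 15 (git reset a.txt): modified={a.txt} staged={g.txt}
After op 16 (git commit): modified={a.txt} staged={none}
After op 17 (git add a.txt): modified={none} staged={a.txt}
After op 18 (git reset a.txt): modified={a.txt} staged={none}
After op 19 (modify b.txt): modified={a.txt, b.txt} staged={none}
After op 20 (modify f.txt): modified={a.txt, b.txt, f.txt} staged={none}
After op 21 (modify g.txt): modified={a.txt, b.txt, f.txt, g.txt} staged={none}
After op 22 (git add a.txt): modified={b.txt, f.txt, g.txt} staged={a.txt}
After op 23 (modify d.txt): modified={b.txt, d.txt, f.txt, g.txt} staged={a.txt}
After op 24 (git add b.txt): modified={d.txt, f.txt, g.txt} staged={a.txt, b.txt}
After op 25 (modify c.txt): modified={c.txt, d.txt, f.txt, g.txt} staged={a.txt, b.txt}

Answer: c.txt, d.txt, f.txt, g.txt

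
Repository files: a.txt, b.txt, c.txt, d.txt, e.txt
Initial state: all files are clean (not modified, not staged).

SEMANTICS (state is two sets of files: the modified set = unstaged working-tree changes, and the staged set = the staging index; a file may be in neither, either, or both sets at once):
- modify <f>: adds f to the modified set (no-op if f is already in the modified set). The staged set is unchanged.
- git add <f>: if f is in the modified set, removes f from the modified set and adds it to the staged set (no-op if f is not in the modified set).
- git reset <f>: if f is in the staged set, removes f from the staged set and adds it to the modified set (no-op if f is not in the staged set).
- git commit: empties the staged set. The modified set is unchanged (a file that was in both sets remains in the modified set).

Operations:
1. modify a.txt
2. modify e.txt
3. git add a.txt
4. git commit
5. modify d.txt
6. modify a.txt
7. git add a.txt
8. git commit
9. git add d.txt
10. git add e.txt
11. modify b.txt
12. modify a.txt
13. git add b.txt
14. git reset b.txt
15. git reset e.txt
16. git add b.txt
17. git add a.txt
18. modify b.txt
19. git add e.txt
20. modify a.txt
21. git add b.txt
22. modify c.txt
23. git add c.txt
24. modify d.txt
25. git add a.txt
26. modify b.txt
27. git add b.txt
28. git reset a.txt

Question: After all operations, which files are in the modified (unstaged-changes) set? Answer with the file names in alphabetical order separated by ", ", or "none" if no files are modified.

After op 1 (modify a.txt): modified={a.txt} staged={none}
After op 2 (modify e.txt): modified={a.txt, e.txt} staged={none}
After op 3 (git add a.txt): modified={e.txt} staged={a.txt}
After op 4 (git commit): modified={e.txt} staged={none}
After op 5 (modify d.txt): modified={d.txt, e.txt} staged={none}
After op 6 (modify a.txt): modified={a.txt, d.txt, e.txt} staged={none}
After op 7 (git add a.txt): modified={d.txt, e.txt} staged={a.txt}
After op 8 (git commit): modified={d.txt, e.txt} staged={none}
After op 9 (git add d.txt): modified={e.txt} staged={d.txt}
After op 10 (git add e.txt): modified={none} staged={d.txt, e.txt}
After op 11 (modify b.txt): modified={b.txt} staged={d.txt, e.txt}
After op 12 (modify a.txt): modified={a.txt, b.txt} staged={d.txt, e.txt}
After op 13 (git add b.txt): modified={a.txt} staged={b.txt, d.txt, e.txt}
After op 14 (git reset b.txt): modified={a.txt, b.txt} staged={d.txt, e.txt}
After op 15 (git reset e.txt): modified={a.txt, b.txt, e.txt} staged={d.txt}
After op 16 (git add b.txt): modified={a.txt, e.txt} staged={b.txt, d.txt}
After op 17 (git add a.txt): modified={e.txt} staged={a.txt, b.txt, d.txt}
After op 18 (modify b.txt): modified={b.txt, e.txt} staged={a.txt, b.txt, d.txt}
After op 19 (git add e.txt): modified={b.txt} staged={a.txt, b.txt, d.txt, e.txt}
After op 20 (modify a.txt): modified={a.txt, b.txt} staged={a.txt, b.txt, d.txt, e.txt}
After op 21 (git add b.txt): modified={a.txt} staged={a.txt, b.txt, d.txt, e.txt}
After op 22 (modify c.txt): modified={a.txt, c.txt} staged={a.txt, b.txt, d.txt, e.txt}
After op 23 (git add c.txt): modified={a.txt} staged={a.txt, b.txt, c.txt, d.txt, e.txt}
After op 24 (modify d.txt): modified={a.txt, d.txt} staged={a.txt, b.txt, c.txt, d.txt, e.txt}
After op 25 (git add a.txt): modified={d.txt} staged={a.txt, b.txt, c.txt, d.txt, e.txt}
After op 26 (modify b.txt): modified={b.txt, d.txt} staged={a.txt, b.txt, c.txt, d.txt, e.txt}
After op 27 (git add b.txt): modified={d.txt} staged={a.txt, b.txt, c.txt, d.txt, e.txt}
After op 28 (git reset a.txt): modified={a.txt, d.txt} staged={b.txt, c.txt, d.txt, e.txt}

Answer: a.txt, d.txt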